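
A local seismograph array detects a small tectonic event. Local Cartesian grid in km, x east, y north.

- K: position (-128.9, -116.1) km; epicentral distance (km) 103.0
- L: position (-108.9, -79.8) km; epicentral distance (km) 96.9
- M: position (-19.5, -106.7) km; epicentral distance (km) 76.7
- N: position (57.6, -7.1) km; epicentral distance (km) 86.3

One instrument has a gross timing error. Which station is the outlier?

K

Solve using three stations at a time. Using L, M, N (subtract circle equations pairwise → linear system) gives (x, y) ≈ (-25.6, -30.2).
Distances from that point to each station vs reported:
  K: calculated 134.4 vs reported 103.0 → residual 31.4 km
  L: calculated 96.9 vs reported 96.9 → residual 0.0 km
  M: calculated 76.8 vs reported 76.7 → residual 0.1 km
  N: calculated 86.4 vs reported 86.3 → residual 0.1 km
L, M, N are mutually consistent (residuals ≈ 0); K is off by 31.4 km.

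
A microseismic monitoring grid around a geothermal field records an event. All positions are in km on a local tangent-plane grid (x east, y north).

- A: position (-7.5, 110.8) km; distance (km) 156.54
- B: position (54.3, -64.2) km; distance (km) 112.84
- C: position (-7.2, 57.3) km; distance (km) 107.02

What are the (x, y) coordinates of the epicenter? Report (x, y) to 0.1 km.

-55.5 km east, -38.2 km north

Circle about each station: (x + 7.5)² + (y − 110.8)² = 156.54²; (x − 54.3)² + (y + 64.2)² = 112.84²; (x + 7.2)² + (y − 57.3)² = 107.02².
Subtracting pairs of circle equations eliminates x²+y² and gives linear equations (the radical axes):
123.6 x − 350.0 y = 6509.15
0.6 x − 107.0 y = 4053.73
Solving the 2×2 system: x ≈ -55.5, y ≈ -38.2 km.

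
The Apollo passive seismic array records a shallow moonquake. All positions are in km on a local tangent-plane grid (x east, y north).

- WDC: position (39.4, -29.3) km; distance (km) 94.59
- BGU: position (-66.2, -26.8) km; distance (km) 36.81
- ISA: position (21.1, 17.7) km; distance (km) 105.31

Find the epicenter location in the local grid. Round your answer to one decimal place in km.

(-50.1, -59.9)

Circle about each station: (x − 39.4)² + (y + 29.3)² = 94.59²; (x + 66.2)² + (y + 26.8)² = 36.81²; (x − 21.1)² + (y − 17.7)² = 105.31².
Subtracting pairs of circle equations eliminates x²+y² and gives linear equations (the radical axes):
-211.2 x + 5.0 y = 10282.12
-36.6 x + 94.0 y = -3795.28
Solving the 2×2 system: x ≈ -50.1, y ≈ -59.9 km.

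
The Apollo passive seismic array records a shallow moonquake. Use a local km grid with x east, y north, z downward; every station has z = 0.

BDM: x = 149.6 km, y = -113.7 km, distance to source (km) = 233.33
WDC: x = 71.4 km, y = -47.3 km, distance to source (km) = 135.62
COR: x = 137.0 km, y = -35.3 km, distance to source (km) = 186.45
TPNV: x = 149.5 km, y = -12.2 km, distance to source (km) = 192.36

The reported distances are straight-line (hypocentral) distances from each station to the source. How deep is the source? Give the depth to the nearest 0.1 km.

depth ≈ 52.2 km

Each station gives a sphere (x−x_i)² + (y−y_i)² + z² = d_i² (stations at z=0).
Subtracting the BDM sphere from WDC and COR: z² cancels, leaving linear equations in x and y:
-156.4 x + 132.8 y = 8077.50
-25.2 x + 156.8 y = 4386.53
Solving: x ≈ -32.300, y ≈ 22.784 km (keep extra digits for the depth step; rounded: -32.3, 22.8).
Then from the BDM sphere: z² = 233.33² − (x − 149.6)² − (y + 113.7)² with x = -32.300, y = 22.784, so z ≈ 52.224 ≈ 52.2 km.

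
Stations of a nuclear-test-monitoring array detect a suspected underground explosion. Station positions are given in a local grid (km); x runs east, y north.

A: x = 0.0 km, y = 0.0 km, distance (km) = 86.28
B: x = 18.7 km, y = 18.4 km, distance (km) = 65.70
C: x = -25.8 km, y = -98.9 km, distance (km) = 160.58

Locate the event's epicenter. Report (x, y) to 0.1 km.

Circle about each station: x² + y² = 86.28²; (x − 18.7)² + (y − 18.4)² = 65.70²; (x + 25.8)² + (y + 98.9)² = 160.58².
Subtracting the A equation from the B and C equations removes the quadratic terms:
37.4 x + 36.8 y = 3816.00
-51.6 x − 197.8 y = -7894.85
Solving the 2×2 system: x ≈ 84.4, y ≈ 17.9 km.

84.4 km east, 17.9 km north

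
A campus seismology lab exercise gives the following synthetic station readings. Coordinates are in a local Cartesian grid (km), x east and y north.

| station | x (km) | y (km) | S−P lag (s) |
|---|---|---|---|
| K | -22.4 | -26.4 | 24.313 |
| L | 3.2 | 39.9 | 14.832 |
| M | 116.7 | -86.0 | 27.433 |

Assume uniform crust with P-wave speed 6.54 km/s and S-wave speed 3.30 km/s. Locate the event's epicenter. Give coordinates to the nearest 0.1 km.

(85.8, 94.1)

Distance from S−P lag: d = Δt · v_P v_S / (v_P − v_S) = Δt · (6.54·3.30)/(6.54−3.30) ≈ 6.6611·Δt.
So d_K = 161.95, d_L = 98.80, d_M = 182.73 km.
Circle about each station: (x + 22.4)² + (y + 26.4)² = 161.95²; (x − 3.2)² + (y − 39.9)² = 98.80²; (x − 116.7)² + (y + 86.0)² = 182.73².
Subtracting pairs of circle equations eliminates x²+y² and gives linear equations (the radical axes):
51.2 x + 132.6 y = 16869.89
278.2 x − 119.2 y = 12653.72
Solving the 2×2 system: x ≈ 85.8, y ≈ 94.1 km.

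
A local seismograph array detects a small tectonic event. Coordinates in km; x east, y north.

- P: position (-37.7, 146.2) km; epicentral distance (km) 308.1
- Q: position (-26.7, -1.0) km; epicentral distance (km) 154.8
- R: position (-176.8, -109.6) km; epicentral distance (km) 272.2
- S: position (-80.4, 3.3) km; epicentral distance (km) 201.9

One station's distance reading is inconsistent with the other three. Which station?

P

Solve using three stations at a time. Using Q, R, S (subtract circle equations pairwise → linear system) gives (x, y) ≈ (95.1, -96.5).
Distances from that point to each station vs reported:
  P: calculated 276.7 vs reported 308.1 → residual 31.4 km
  Q: calculated 154.8 vs reported 154.8 → residual 0.0 km
  R: calculated 272.2 vs reported 272.2 → residual 0.0 km
  S: calculated 201.9 vs reported 201.9 → residual 0.0 km
Q, R, S are mutually consistent (residuals ≈ 0); P is off by 31.4 km.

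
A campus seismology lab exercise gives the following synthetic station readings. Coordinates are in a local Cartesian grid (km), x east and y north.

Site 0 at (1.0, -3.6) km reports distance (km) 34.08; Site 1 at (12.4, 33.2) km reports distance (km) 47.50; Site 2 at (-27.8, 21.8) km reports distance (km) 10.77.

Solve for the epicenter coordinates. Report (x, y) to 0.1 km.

Circle about each station: (x − 1.0)² + (y + 3.6)² = 34.08²; (x − 12.4)² + (y − 33.2)² = 47.50²; (x + 27.8)² + (y − 21.8)² = 10.77².
Subtracting pairs of circle equations eliminates x²+y² and gives linear equations (the radical axes):
22.8 x + 73.6 y = 147.24
-57.6 x + 50.8 y = 2279.57
Solving the 2×2 system: x ≈ -29.7, y ≈ 11.2 km.

-29.7 km east, 11.2 km north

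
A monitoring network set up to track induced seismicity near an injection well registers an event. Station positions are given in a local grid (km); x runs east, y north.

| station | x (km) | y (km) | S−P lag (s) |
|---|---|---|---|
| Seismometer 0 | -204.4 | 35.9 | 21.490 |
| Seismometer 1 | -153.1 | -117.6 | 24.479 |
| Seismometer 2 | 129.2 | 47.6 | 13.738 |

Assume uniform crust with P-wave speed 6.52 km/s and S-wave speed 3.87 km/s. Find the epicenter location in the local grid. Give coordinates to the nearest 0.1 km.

Distance from S−P lag: d = Δt · v_P v_S / (v_P − v_S) = Δt · (6.52·3.87)/(6.52−3.87) ≈ 9.5217·Δt.
So d_Seismometer 0 = 204.62, d_Seismometer 1 = 233.08, d_Seismometer 2 = 130.81 km.
Circle about each station: (x + 204.4)² + (y − 35.9)² = 204.62²; (x + 153.1)² + (y + 117.6)² = 233.08²; (x − 129.2)² + (y − 47.6)² = 130.81².
Subtracting pairs of circle equations eliminates x²+y² and gives linear equations (the radical axes):
102.6 x − 307.0 y = -18255.74
667.2 x + 23.4 y = 648.32
Solving the 2×2 system: x ≈ -1.1, y ≈ 59.1 km.
Check against Seismometer 0 (with the unrounded x, y): √((x + 204.4)²+(y − 35.9)²) = 204.62 ≈ 204.62 km. ✓

x ≈ -1.1 km, y ≈ 59.1 km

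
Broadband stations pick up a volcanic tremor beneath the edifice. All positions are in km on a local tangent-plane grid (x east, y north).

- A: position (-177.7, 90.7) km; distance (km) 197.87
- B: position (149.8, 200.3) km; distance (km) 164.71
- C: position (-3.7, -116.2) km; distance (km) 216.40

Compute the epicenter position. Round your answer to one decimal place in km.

Circle about each station: (x + 177.7)² + (y − 90.7)² = 197.87²; (x − 149.8)² + (y − 200.3)² = 164.71²; (x + 3.7)² + (y + 116.2)² = 216.40².
Subtracting pairs of circle equations eliminates x²+y² and gives linear equations (the radical axes):
655.0 x + 219.2 y = 34779.50
348.0 x − 413.8 y = -33964.07
Solving the 2×2 system: x ≈ 20.0, y ≈ 98.9 km.

20.0 km east, 98.9 km north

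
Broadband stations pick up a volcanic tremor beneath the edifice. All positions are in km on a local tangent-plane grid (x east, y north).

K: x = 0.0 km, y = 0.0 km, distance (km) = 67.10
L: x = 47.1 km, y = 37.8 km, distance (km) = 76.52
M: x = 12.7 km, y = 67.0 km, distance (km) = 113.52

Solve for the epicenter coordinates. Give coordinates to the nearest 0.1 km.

Circle about each station: x² + y² = 67.10²; (x − 47.1)² + (y − 37.8)² = 76.52²; (x − 12.7)² + (y − 67.0)² = 113.52².
Subtracting the K equation from the L and M equations removes the quadratic terms:
94.2 x + 75.6 y = 2294.35
25.4 x + 134.0 y = -3734.09
Solving the 2×2 system: x ≈ 55.1, y ≈ -38.3 km.

55.1 km east, -38.3 km north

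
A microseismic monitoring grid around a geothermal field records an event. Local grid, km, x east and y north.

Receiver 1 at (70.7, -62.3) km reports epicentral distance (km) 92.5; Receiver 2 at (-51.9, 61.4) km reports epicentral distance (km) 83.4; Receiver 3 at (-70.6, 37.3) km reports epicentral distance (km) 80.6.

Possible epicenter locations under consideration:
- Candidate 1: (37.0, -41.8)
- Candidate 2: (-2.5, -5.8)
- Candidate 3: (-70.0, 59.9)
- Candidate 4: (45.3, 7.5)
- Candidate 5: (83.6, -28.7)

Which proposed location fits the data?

For each candidate, compare |candidate − station| to the reported distance:
Candidate 1: residuals Receiver 1 53.1, Receiver 2 52.8, Receiver 3 52.9 → max 53.1 km
Candidate 2: residuals Receiver 1 0.0, Receiver 2 0.0, Receiver 3 0.0 → max 0.0 km
Candidate 3: residuals Receiver 1 93.9, Receiver 2 65.2, Receiver 3 58.0 → max 93.9 km
Candidate 4: residuals Receiver 1 18.2, Receiver 2 27.7, Receiver 3 39.1 → max 39.1 km
Candidate 5: residuals Receiver 1 56.5, Receiver 2 79.3, Receiver 3 87.1 → max 87.1 km
Only Candidate 2 has all residuals ≈ 0.

Candidate 2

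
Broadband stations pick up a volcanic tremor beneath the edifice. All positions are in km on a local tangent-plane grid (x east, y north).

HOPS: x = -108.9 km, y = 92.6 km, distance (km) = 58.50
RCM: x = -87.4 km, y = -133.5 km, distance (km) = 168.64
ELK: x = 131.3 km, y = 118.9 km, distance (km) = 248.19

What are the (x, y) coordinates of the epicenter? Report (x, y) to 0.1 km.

x ≈ -102.1 km, y ≈ 34.5 km

Circle about each station: (x + 108.9)² + (y − 92.6)² = 58.50²; (x + 87.4)² + (y + 133.5)² = 168.64²; (x − 131.3)² + (y − 118.9)² = 248.19².
Subtracting the HOPS equation from the RCM and ELK equations removes the quadratic terms:
43.0 x − 452.2 y = -19990.16
480.4 x + 52.6 y = -47233.10
Solving the 2×2 system: x ≈ -102.1, y ≈ 34.5 km.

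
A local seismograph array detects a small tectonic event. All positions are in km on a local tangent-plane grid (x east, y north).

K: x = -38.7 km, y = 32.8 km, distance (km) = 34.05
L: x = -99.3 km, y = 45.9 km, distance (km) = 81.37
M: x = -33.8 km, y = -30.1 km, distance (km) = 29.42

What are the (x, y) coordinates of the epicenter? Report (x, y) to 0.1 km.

-32.6 km east, -0.7 km north

Circle about each station: (x + 38.7)² + (y − 32.8)² = 34.05²; (x + 99.3)² + (y − 45.9)² = 81.37²; (x + 33.8)² + (y + 30.1)² = 29.42².
Subtracting the K equation from the L and M equations removes the quadratic terms:
-121.2 x + 26.2 y = 3932.10
9.8 x − 125.8 y = -231.21
Solving the 2×2 system: x ≈ -32.6, y ≈ -0.7 km.
Check against K (with the unrounded x, y): √((x + 38.7)²+(y − 32.8)²) = 34.05 ≈ 34.05 km. ✓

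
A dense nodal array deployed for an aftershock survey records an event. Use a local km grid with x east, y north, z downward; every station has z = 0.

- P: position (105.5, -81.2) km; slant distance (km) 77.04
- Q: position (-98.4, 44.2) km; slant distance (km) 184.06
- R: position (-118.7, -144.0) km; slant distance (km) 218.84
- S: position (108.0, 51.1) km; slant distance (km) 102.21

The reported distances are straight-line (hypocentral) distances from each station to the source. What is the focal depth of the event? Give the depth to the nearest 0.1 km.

Each station gives a sphere (x−x_i)² + (y−y_i)² + z² = d_i² (stations at z=0).
Subtracting the P sphere from Q and R: z² cancels, leaving linear equations in x and y:
-407.8 x + 250.8 y = -34030.41
-448.4 x − 125.6 y = -24853.78
Solving: x ≈ 64.196, y ≈ -31.304 km (keep extra digits for the depth step; rounded: 64.2, -31.3).
Then from the P sphere: z² = 77.04² − (x − 105.5)² − (y + 81.2)² with x = 64.196, y = -31.304, so z ≈ 41.708 ≈ 41.7 km.
Check against S (with the unrounded solution): distance 102.22 ≈ 102.21 km. ✓

41.7 km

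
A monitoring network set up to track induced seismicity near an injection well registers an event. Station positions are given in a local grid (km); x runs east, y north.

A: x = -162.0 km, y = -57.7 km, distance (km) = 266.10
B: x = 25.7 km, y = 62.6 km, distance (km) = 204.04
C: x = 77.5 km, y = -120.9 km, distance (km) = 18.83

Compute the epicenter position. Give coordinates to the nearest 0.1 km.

x ≈ 94.2 km, y ≈ -129.6 km

Circle about each station: (x + 162.0)² + (y + 57.7)² = 266.10²; (x − 25.7)² + (y − 62.6)² = 204.04²; (x − 77.5)² + (y + 120.9)² = 18.83².
Subtracting the A equation from the B and C equations removes the quadratic terms:
375.4 x + 240.6 y = 4182.85
479.0 x − 126.4 y = 61504.41
Solving the 2×2 system: x ≈ 94.2, y ≈ -129.6 km.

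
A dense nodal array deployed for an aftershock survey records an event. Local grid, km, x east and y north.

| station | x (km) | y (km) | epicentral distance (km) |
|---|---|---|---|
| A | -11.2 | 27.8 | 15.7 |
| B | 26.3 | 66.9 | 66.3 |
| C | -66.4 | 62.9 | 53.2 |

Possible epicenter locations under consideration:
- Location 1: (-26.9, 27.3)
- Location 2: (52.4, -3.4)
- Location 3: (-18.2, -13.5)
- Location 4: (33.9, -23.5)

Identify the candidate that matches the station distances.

Location 1

For each candidate, compare |candidate − station| to the reported distance:
Location 1: residuals A 0.0, B 0.0, C 0.0 → max 0.0 km
Location 2: residuals A 55.1, B 8.7, C 82.8 → max 82.8 km
Location 3: residuals A 26.2, B 25.6, C 37.1 → max 37.1 km
Location 4: residuals A 52.6, B 24.4, C 79.2 → max 79.2 km
Only Location 1 has all residuals ≈ 0.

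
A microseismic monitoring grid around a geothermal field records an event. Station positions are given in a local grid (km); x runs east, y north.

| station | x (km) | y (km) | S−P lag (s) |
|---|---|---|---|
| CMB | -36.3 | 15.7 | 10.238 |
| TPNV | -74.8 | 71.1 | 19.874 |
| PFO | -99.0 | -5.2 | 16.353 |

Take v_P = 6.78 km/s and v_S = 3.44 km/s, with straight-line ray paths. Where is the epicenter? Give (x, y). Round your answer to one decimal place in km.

x ≈ 10.2 km, y ≈ -38.6 km

Distance from S−P lag: d = Δt · v_P v_S / (v_P − v_S) = Δt · (6.78·3.44)/(6.78−3.44) ≈ 6.9830·Δt.
So d_CMB = 71.49, d_TPNV = 138.78, d_PFO = 114.19 km.
Circle about each station: (x + 36.3)² + (y − 15.7)² = 71.49²; (x + 74.8)² + (y − 71.1)² = 138.78²; (x + 99.0)² + (y + 5.2)² = 114.19².
Subtracting the CMB equation from the TPNV and PFO equations removes the quadratic terms:
-77.0 x + 110.8 y = -5063.00
-125.4 x − 41.8 y = 335.32
Solving the 2×2 system: x ≈ 10.2, y ≈ -38.6 km.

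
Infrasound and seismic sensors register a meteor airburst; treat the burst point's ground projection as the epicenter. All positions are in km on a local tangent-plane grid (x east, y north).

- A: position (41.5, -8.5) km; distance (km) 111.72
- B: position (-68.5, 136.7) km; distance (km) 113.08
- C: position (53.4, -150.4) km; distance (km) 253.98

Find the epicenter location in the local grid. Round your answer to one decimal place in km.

x ≈ 39.5 km, y ≈ 103.2 km

Circle about each station: (x − 41.5)² + (y + 8.5)² = 111.72²; (x + 68.5)² + (y − 136.7)² = 113.08²; (x − 53.4)² + (y + 150.4)² = 253.98².
Subtracting pairs of circle equations eliminates x²+y² and gives linear equations (the radical axes):
-220.0 x + 290.4 y = 21278.91
23.8 x − 283.8 y = -28347.26
Solving the 2×2 system: x ≈ 39.5, y ≈ 103.2 km.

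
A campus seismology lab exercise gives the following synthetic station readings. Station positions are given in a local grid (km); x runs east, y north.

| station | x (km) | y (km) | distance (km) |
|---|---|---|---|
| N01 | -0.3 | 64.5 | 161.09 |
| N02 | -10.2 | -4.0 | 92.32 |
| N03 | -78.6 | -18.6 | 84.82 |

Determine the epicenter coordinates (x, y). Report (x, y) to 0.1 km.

x ≈ -36.8 km, y ≈ -92.4 km

Circle about each station: (x + 0.3)² + (y − 64.5)² = 161.09²; (x + 10.2)² + (y + 4.0)² = 92.32²; (x + 78.6)² + (y + 18.6)² = 84.82².
Subtracting the N01 equation from the N02 and N03 equations removes the quadratic terms:
-19.8 x − 137.0 y = 13386.71
-156.6 x − 166.2 y = 21119.14
Solving the 2×2 system: x ≈ -36.8, y ≈ -92.4 km.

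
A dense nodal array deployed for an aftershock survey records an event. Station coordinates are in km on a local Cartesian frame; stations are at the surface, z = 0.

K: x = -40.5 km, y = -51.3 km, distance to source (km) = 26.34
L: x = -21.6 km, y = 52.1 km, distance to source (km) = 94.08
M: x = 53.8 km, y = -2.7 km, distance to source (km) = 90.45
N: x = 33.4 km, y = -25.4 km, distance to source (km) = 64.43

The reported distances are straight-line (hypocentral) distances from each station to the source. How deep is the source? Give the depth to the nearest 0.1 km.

depth ≈ 19.1 km

Each station gives a sphere (x−x_i)² + (y−y_i)² + z² = d_i² (stations at z=0).
Subtracting the K sphere from L and M: z² cancels, leaving linear equations in x and y:
37.8 x + 206.8 y = -9248.22
188.6 x + 97.2 y = -8857.62
Solving: x ≈ -26.405, y ≈ -39.894 km (keep extra digits for the depth step; rounded: -26.4, -39.9).
Then from the K sphere: z² = 26.34² − (x + 40.5)² − (y + 51.3)² with x = -26.405, y = -39.894, so z ≈ 19.106 ≈ 19.1 km.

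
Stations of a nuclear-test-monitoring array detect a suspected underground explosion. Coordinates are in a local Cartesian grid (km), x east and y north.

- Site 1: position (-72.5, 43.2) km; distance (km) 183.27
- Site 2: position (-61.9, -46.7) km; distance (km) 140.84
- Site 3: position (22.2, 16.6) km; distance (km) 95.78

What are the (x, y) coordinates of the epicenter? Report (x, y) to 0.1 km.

Circle about each station: (x + 72.5)² + (y − 43.2)² = 183.27²; (x + 61.9)² + (y + 46.7)² = 140.84²; (x − 22.2)² + (y − 16.6)² = 95.78².
Subtracting pairs of circle equations eliminates x²+y² and gives linear equations (the radical axes):
21.2 x − 179.8 y = 12642.00
189.4 x − 53.2 y = 18059.99
Solving the 2×2 system: x ≈ 78.2, y ≈ -61.1 km.

(78.2, -61.1)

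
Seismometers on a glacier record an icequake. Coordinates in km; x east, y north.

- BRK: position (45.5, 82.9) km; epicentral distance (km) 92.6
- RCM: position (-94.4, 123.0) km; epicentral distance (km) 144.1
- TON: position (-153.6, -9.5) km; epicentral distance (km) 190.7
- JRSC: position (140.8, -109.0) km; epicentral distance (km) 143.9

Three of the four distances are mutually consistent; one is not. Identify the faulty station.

RCM

Solve using three stations at a time. Using BRK, TON, JRSC (subtract circle equations pairwise → linear system) gives (x, y) ≈ (37.1, -9.3).
Distances from that point to each station vs reported:
  BRK: calculated 92.6 vs reported 92.6 → residual 0.0 km
  RCM: calculated 186.5 vs reported 144.1 → residual 42.4 km
  TON: calculated 190.7 vs reported 190.7 → residual 0.0 km
  JRSC: calculated 143.9 vs reported 143.9 → residual 0.0 km
BRK, TON, JRSC are mutually consistent (residuals ≈ 0); RCM is off by 42.4 km.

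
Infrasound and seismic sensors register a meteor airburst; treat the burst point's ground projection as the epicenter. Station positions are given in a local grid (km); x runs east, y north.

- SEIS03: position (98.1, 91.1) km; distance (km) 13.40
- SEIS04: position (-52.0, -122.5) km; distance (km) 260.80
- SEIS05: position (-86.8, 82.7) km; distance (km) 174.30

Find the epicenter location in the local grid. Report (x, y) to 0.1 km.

Circle about each station: (x − 98.1)² + (y − 91.1)² = 13.40²; (x + 52.0)² + (y + 122.5)² = 260.80²; (x + 86.8)² + (y − 82.7)² = 174.30².
Subtracting the SEIS03 equation from the SEIS04 and SEIS05 equations removes the quadratic terms:
-300.2 x − 427.2 y = -68049.65
-369.8 x − 16.8 y = -33750.22
Solving the 2×2 system: x ≈ 86.8, y ≈ 98.3 km.
Check against SEIS03 (with the unrounded x, y): √((x − 98.1)²+(y − 91.1)²) = 13.40 ≈ 13.40 km. ✓

x ≈ 86.8 km, y ≈ 98.3 km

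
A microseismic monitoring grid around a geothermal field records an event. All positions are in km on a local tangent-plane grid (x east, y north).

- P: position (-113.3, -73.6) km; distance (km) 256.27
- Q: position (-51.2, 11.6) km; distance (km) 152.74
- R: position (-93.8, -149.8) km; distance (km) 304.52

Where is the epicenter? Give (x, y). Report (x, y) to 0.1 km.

Circle about each station: (x + 113.3)² + (y + 73.6)² = 256.27²; (x + 51.2)² + (y − 11.6)² = 152.74²; (x + 93.8)² + (y + 149.8)² = 304.52².
Subtracting the P equation from the Q and R equations removes the quadratic terms:
124.2 x + 170.4 y = 26846.96
39.0 x − 152.4 y = -14073.49
Solving the 2×2 system: x ≈ 66.2, y ≈ 109.3 km.

x ≈ 66.2 km, y ≈ 109.3 km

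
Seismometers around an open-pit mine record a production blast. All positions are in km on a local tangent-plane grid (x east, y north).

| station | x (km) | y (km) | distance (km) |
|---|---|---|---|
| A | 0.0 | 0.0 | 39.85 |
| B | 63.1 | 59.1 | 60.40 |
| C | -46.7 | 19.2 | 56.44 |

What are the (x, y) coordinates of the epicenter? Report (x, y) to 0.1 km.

6.0 km east, 39.4 km north

Circle about each station: x² + y² = 39.85²; (x − 63.1)² + (y − 59.1)² = 60.40²; (x + 46.7)² + (y − 19.2)² = 56.44².
Subtracting pairs of circle equations eliminates x²+y² and gives linear equations (the radical axes):
126.2 x + 118.2 y = 5414.28
-93.4 x + 38.4 y = 952.08
Solving the 2×2 system: x ≈ 6.0, y ≈ 39.4 km.
Check against A (with the unrounded x, y): √(x²+y²) = 39.85 ≈ 39.85 km. ✓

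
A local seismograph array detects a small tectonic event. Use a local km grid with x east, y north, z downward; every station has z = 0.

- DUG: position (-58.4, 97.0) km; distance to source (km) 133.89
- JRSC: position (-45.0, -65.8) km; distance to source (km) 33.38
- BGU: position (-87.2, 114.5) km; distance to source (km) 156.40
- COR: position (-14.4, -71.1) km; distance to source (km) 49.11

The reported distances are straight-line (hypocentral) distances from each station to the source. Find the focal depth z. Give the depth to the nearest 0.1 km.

14.0 km

Each station gives a sphere (x−x_i)² + (y−y_i)² + z² = d_i² (stations at z=0).
Subtracting the DUG sphere from JRSC and BGU: z² cancels, leaving linear equations in x and y:
26.8 x − 325.6 y = 10347.39
-57.6 x + 35.0 y = 1360.10
Solving: x ≈ -45.183, y ≈ -35.498 km (keep extra digits for the depth step; rounded: -45.2, -35.5).
Then from the DUG sphere: z² = 133.89² − (x + 58.4)² − (y − 97.0)² with x = -45.183, y = -35.498, so z ≈ 14.004 ≈ 14.0 km.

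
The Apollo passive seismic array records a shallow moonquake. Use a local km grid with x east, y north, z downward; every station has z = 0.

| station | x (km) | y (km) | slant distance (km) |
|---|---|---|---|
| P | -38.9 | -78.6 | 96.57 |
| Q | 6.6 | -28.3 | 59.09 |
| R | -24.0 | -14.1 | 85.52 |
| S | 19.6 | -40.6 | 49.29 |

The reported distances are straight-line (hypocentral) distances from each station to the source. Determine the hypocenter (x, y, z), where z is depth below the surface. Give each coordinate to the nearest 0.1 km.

Each station gives a sphere (x−x_i)² + (y−y_i)² + z² = d_i² (stations at z=0).
Subtracting the P sphere from Q and R: z² cancels, leaving linear equations in x and y:
91.0 x + 100.6 y = -1012.58
29.8 x + 129.0 y = -4904.27
Solving: x ≈ 41.499, y ≈ -47.604 km (keep extra digits for the depth step; rounded: 41.5, -47.6).
Then from the P sphere: z² = 96.57² − (x + 38.9)² − (y + 78.6)² with x = 41.499, y = -47.604, so z ≈ 43.601 ≈ 43.6 km.
Check against S (with the unrounded solution): distance 49.29 ≈ 49.29 km. ✓

(41.5, -47.6, 43.6)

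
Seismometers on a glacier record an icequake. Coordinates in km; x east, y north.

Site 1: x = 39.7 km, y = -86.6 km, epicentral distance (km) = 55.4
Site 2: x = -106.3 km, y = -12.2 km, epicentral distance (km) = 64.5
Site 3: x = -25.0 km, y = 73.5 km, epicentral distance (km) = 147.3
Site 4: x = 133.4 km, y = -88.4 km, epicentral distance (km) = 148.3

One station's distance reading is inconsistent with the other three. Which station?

Site 2

Solve using three stations at a time. Using Site 1, Site 3, Site 4 (subtract circle equations pairwise → linear system) gives (x, y) ≈ (-14.2, -73.4).
Distances from that point to each station vs reported:
  Site 1: calculated 55.4 vs reported 55.4 → residual 0.0 km
  Site 2: calculated 110.6 vs reported 64.5 → residual 46.1 km
  Site 3: calculated 147.3 vs reported 147.3 → residual 0.0 km
  Site 4: calculated 148.3 vs reported 148.3 → residual 0.0 km
Site 1, Site 3, Site 4 are mutually consistent (residuals ≈ 0); Site 2 is off by 46.1 km.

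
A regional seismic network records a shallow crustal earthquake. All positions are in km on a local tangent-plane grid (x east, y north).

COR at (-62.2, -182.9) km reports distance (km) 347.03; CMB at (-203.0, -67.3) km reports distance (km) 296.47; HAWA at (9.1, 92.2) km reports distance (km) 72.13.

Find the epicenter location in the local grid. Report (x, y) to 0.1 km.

Circle about each station: (x + 62.2)² + (y + 182.9)² = 347.03²; (x + 203.0)² + (y + 67.3)² = 296.47²; (x − 9.1)² + (y − 92.2)² = 72.13².
Subtracting pairs of circle equations eliminates x²+y² and gives linear equations (the radical axes):
-281.6 x + 231.2 y = 40952.40
142.6 x + 550.2 y = 86489.48
Solving the 2×2 system: x ≈ -13.5, y ≈ 160.7 km.

-13.5 km east, 160.7 km north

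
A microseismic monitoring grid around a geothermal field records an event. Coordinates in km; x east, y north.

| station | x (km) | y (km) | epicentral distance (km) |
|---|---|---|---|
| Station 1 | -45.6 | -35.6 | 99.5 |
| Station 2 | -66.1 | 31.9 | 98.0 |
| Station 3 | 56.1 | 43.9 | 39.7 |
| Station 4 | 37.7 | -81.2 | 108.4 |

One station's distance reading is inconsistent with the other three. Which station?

Solve using three stations at a time. Using Station 1, Station 2, Station 4 (subtract circle equations pairwise → linear system) gives (x, y) ≈ (31.6, 26.9).
Distances from that point to each station vs reported:
  Station 1: calculated 99.4 vs reported 99.5 → residual 0.1 km
  Station 2: calculated 97.9 vs reported 98.0 → residual 0.1 km
  Station 3: calculated 29.8 vs reported 39.7 → residual 9.9 km
  Station 4: calculated 108.3 vs reported 108.4 → residual 0.1 km
Station 1, Station 2, Station 4 are mutually consistent (residuals ≈ 0); Station 3 is off by 9.9 km.

Station 3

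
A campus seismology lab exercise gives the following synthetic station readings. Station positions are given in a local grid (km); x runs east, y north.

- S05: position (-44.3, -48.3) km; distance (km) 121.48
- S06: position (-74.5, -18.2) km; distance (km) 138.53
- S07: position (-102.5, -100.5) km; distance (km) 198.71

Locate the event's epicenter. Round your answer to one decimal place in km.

(60.4, 13.3)

Circle about each station: (x + 44.3)² + (y + 48.3)² = 121.48²; (x + 74.5)² + (y + 18.2)² = 138.53²; (x + 102.5)² + (y + 100.5)² = 198.71².
Subtracting pairs of circle equations eliminates x²+y² and gives linear equations (the radical axes):
-60.4 x + 60.2 y = -2847.06
-116.4 x − 104.4 y = -8417.15
Solving the 2×2 system: x ≈ 60.4, y ≈ 13.3 km.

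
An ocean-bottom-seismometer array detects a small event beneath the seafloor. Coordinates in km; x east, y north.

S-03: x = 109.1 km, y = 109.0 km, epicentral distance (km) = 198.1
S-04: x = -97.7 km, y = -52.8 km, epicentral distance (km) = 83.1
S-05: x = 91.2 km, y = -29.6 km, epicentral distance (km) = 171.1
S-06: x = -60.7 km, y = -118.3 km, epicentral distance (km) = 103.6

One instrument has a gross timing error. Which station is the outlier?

Solve using three stations at a time. Using S-03, S-04, S-05 (subtract circle equations pairwise → linear system) gives (x, y) ≈ (-70.7, 25.8).
Distances from that point to each station vs reported:
  S-03: calculated 198.1 vs reported 198.1 → residual 0.0 km
  S-04: calculated 83.1 vs reported 83.1 → residual 0.0 km
  S-05: calculated 171.1 vs reported 171.1 → residual 0.0 km
  S-06: calculated 144.4 vs reported 103.6 → residual 40.8 km
S-03, S-04, S-05 are mutually consistent (residuals ≈ 0); S-06 is off by 40.8 km.

S-06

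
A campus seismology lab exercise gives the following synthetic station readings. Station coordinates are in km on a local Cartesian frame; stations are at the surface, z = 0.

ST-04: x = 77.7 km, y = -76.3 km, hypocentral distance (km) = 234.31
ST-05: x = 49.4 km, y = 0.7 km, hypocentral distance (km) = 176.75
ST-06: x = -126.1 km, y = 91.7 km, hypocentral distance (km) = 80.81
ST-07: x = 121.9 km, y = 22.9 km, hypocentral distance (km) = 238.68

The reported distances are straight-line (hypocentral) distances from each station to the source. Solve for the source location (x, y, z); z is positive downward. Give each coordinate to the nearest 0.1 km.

(-104.7, 54.0, 68.2)

Each station gives a sphere (x−x_i)² + (y−y_i)² + z² = d_i² (stations at z=0).
Subtracting the ST-04 sphere from ST-05 and ST-06: z² cancels, leaving linear equations in x and y:
-56.6 x + 154.0 y = 14242.48
-407.6 x + 336.0 y = 60822.04
Solving: x ≈ -104.705, y ≈ 54.001 km (keep extra digits for the depth step; rounded: -104.7, 54.0).
Then from the ST-04 sphere: z² = 234.31² − (x − 77.7)² − (y + 76.3)² with x = -104.705, y = 54.001, so z ≈ 68.200 ≈ 68.2 km.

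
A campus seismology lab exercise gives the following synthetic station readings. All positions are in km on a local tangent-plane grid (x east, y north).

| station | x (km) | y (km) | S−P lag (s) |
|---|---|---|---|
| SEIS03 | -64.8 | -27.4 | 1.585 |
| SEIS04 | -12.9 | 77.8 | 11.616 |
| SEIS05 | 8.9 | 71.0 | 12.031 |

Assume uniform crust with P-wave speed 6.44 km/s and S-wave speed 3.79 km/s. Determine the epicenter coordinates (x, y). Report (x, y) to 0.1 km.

Distance from S−P lag: d = Δt · v_P v_S / (v_P − v_S) = Δt · (6.44·3.79)/(6.44−3.79) ≈ 9.2104·Δt.
So d_SEIS03 = 14.60, d_SEIS04 = 106.99, d_SEIS05 = 110.81 km.
Circle about each station: (x + 64.8)² + (y + 27.4)² = 14.60²; (x + 12.9)² + (y − 77.8)² = 106.99²; (x − 8.9)² + (y − 71.0)² = 110.81².
Subtracting pairs of circle equations eliminates x²+y² and gives linear equations (the radical axes):
103.8 x + 210.4 y = -9964.25
147.4 x + 196.8 y = -11895.29
Solving the 2×2 system: x ≈ -51.2, y ≈ -22.1 km.
Check against SEIS03 (with the unrounded x, y): √((x + 64.8)²+(y + 27.4)²) = 14.61 ≈ 14.60 km. ✓

(-51.2, -22.1)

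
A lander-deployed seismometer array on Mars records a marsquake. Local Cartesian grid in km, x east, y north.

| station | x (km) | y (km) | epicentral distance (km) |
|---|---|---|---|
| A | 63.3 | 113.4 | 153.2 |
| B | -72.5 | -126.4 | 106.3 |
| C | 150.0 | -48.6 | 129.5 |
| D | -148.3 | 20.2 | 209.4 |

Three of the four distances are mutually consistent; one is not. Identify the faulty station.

A

Solve using three stations at a time. Using B, C, D (subtract circle equations pairwise → linear system) gives (x, y) ≈ (28.2, -92.5).
Distances from that point to each station vs reported:
  A: calculated 208.8 vs reported 153.2 → residual 55.6 km
  B: calculated 106.3 vs reported 106.3 → residual 0.0 km
  C: calculated 129.5 vs reported 129.5 → residual 0.0 km
  D: calculated 209.4 vs reported 209.4 → residual 0.0 km
B, C, D are mutually consistent (residuals ≈ 0); A is off by 55.6 km.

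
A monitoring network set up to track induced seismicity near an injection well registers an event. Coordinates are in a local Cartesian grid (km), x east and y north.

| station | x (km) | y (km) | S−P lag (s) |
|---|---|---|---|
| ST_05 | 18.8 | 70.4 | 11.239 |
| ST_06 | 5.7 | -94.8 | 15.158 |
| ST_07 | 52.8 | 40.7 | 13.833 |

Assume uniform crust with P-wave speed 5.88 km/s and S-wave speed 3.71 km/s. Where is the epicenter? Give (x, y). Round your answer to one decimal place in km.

x ≈ -85.6 km, y ≈ 27.2 km

Distance from S−P lag: d = Δt · v_P v_S / (v_P − v_S) = Δt · (5.88·3.71)/(5.88−3.71) ≈ 10.0529·Δt.
So d_ST_05 = 112.98, d_ST_06 = 152.38, d_ST_07 = 139.06 km.
Circle about each station: (x − 18.8)² + (y − 70.4)² = 112.98²; (x − 5.7)² + (y + 94.8)² = 152.38²; (x − 52.8)² + (y − 40.7)² = 139.06².
Subtracting the ST_05 equation from the ST_06 and ST_07 equations removes the quadratic terms:
-26.2 x − 330.4 y = -6745.25
68.0 x − 59.4 y = -7438.47
Solving the 2×2 system: x ≈ -85.6, y ≈ 27.2 km.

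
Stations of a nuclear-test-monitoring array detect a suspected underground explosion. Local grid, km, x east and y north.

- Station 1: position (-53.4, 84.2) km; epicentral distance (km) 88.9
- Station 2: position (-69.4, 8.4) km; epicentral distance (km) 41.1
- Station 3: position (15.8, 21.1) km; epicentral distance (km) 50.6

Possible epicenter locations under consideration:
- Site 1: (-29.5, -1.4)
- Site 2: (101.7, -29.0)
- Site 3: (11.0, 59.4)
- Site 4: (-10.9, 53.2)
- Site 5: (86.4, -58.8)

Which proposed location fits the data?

For each candidate, compare |candidate − station| to the reported distance:
Site 1: residuals Station 1 0.0, Station 2 0.0, Station 3 0.0 → max 0.0 km
Site 2: residuals Station 1 103.1, Station 2 134.0, Station 3 48.8 → max 134.0 km
Site 3: residuals Station 1 19.9, Station 2 54.1, Station 3 12.0 → max 54.1 km
Site 4: residuals Station 1 36.3, Station 2 32.6, Station 3 8.8 → max 36.3 km
Site 5: residuals Station 1 111.1, Station 2 128.6, Station 3 56.0 → max 128.6 km
Only Site 1 has all residuals ≈ 0.

Site 1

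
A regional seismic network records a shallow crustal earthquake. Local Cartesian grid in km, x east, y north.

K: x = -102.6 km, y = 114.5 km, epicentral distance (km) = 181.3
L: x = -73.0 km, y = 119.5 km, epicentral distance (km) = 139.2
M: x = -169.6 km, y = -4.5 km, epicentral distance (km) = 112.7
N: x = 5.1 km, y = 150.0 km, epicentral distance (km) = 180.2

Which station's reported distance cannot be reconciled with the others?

Solve using three stations at a time. Using L, M, N (subtract circle equations pairwise → linear system) gives (x, y) ≈ (-57.8, -18.9).
Distances from that point to each station vs reported:
  K: calculated 140.7 vs reported 181.3 → residual 40.6 km
  L: calculated 139.2 vs reported 139.2 → residual 0.0 km
  M: calculated 112.7 vs reported 112.7 → residual 0.0 km
  N: calculated 180.2 vs reported 180.2 → residual 0.0 km
L, M, N are mutually consistent (residuals ≈ 0); K is off by 40.6 km.

K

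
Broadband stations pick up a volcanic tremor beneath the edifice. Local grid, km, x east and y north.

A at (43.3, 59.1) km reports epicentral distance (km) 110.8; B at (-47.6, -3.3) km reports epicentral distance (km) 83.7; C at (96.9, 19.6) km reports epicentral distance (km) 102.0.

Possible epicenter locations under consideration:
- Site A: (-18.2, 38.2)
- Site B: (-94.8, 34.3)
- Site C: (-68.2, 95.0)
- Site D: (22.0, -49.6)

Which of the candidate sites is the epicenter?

Site D

For each candidate, compare |candidate − station| to the reported distance:
Site A: residuals A 45.8, B 32.8, C 14.6 → max 45.8 km
Site B: residuals A 29.5, B 23.4, C 90.3 → max 90.3 km
Site C: residuals A 6.3, B 16.7, C 79.5 → max 79.5 km
Site D: residuals A 0.0, B 0.1, C 0.0 → max 0.1 km
Only Site D has all residuals ≈ 0.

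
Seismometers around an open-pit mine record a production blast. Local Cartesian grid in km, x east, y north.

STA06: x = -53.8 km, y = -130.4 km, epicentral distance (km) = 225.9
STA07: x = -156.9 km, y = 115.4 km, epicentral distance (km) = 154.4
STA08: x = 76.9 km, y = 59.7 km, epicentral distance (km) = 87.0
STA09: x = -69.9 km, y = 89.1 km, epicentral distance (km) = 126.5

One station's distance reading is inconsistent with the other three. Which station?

STA09

Solve using three stations at a time. Using STA06, STA07, STA08 (subtract circle equations pairwise → linear system) gives (x, y) ≈ (-4.6, 90.1).
Distances from that point to each station vs reported:
  STA06: calculated 225.9 vs reported 225.9 → residual 0.0 km
  STA07: calculated 154.4 vs reported 154.4 → residual 0.0 km
  STA08: calculated 87.0 vs reported 87.0 → residual 0.0 km
  STA09: calculated 65.3 vs reported 126.5 → residual 61.2 km
STA06, STA07, STA08 are mutually consistent (residuals ≈ 0); STA09 is off by 61.2 km.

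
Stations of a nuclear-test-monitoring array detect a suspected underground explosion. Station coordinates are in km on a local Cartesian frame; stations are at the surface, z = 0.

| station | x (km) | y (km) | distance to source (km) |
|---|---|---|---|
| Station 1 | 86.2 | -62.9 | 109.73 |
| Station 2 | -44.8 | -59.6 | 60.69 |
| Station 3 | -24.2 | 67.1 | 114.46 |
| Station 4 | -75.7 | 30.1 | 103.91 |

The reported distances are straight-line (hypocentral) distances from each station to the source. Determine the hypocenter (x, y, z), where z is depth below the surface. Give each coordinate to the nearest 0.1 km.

Each station gives a sphere (x−x_i)² + (y−y_i)² + z² = d_i² (stations at z=0).
Subtracting the Station 1 sphere from Station 2 and Station 3: z² cancels, leaving linear equations in x and y:
-262.0 x + 6.6 y = 2529.75
-220.8 x + 260.0 y = -7359.22
Solving: x ≈ -10.595, y ≈ -37.302 km (keep extra digits for the depth step; rounded: -10.6, -37.3).
Then from the Station 1 sphere: z² = 109.73² − (x − 86.2)² − (y + 62.9)² with x = -10.595, y = -37.302, so z ≈ 44.901 ≈ 44.9 km.
Check against Station 4 (with the unrounded solution): distance 103.91 ≈ 103.91 km. ✓

(-10.6, -37.3, 44.9)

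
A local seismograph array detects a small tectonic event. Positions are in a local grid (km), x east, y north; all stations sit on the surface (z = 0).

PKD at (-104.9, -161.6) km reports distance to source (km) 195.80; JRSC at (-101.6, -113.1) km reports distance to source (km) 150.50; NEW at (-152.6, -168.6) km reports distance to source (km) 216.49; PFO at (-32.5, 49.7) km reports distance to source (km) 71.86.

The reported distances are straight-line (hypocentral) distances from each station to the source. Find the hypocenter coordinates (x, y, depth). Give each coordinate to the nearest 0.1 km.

(-66.8, 21.9, 56.7)

Each station gives a sphere (x−x_i)² + (y−y_i)² + z² = d_i² (stations at z=0).
Subtracting the PKD sphere from JRSC and NEW: z² cancels, leaving linear equations in x and y:
6.6 x + 97.0 y = 1682.99
-95.4 x − 14.0 y = 6063.87
Solving: x ≈ -66.776, y ≈ 21.894 km (keep extra digits for the depth step; rounded: -66.8, 21.9).
Then from the PKD sphere: z² = 195.80² − (x + 104.9)² − (y + 161.6)² with x = -66.776, y = 21.894, so z ≈ 56.693 ≈ 56.7 km.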